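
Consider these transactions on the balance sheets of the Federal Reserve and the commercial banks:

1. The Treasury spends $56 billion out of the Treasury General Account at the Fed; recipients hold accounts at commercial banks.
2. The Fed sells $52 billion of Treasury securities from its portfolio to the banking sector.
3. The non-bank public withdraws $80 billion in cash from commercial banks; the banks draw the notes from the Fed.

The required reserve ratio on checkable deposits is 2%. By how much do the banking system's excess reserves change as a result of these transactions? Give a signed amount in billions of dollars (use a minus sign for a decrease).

Government spending $56 billion: reserves +$56B, deposits +$56B.
OMO sale (to banks) $52 billion: reserves −$52B, deposits 0.
Currency withdrawal $80 billion: reserves −$80B, deposits −$80B.
Totals: Δreserves = −$76B, Δdeposits = −$24B.
Δrequired reserves = 2% × −$24B = −$0.48B.
Δexcess reserves = Δreserves − Δrequired = −$76B − (−$0.48B) = -$75.52 billion.

-$75.52 billion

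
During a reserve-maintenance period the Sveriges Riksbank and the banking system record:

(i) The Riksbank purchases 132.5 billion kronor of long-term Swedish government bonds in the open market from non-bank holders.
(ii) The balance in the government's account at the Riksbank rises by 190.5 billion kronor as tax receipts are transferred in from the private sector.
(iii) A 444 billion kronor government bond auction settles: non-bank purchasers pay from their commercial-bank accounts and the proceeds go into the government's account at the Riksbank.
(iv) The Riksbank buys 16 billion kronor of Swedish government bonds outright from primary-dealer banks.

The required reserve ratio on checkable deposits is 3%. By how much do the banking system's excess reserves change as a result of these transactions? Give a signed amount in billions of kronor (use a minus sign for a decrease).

Asset purchase (from non-banks) 132.5 billion kronor: reserves +132.5B, deposits +132.5B.
Government account inflow 190.5 billion kronor: reserves −190.5B, deposits −190.5B.
Government account inflow 444 billion kronor: reserves −444B, deposits −444B.
OMO purchase (from banks) 16 billion kronor: reserves +16B, deposits 0.
Totals: Δreserves = −486B, Δdeposits = −502B.
Δrequired reserves = 3% × −502B = −15.06B.
Δexcess reserves = Δreserves − Δrequired = −486B − (−15.06B) = -470.94 billion.

-470.94 billion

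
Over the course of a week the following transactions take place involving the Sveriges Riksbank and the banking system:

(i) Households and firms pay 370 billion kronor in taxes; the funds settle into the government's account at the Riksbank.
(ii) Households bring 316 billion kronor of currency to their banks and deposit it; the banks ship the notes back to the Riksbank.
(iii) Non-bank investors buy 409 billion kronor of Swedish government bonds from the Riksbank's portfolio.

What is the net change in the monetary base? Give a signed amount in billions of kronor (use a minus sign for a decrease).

Government account inflow 370 billion kronor: reserves shift to a non-base liability → −370B.
Currency deposit 316 billion kronor: just a shift between currency and reserves — both are base money → 0.
Asset sale (to non-banks) 409 billion kronor: Riksbank balance sheet contracts → −409B.
Net: −370 + 0 − 409 = -779 billion.

-779 billion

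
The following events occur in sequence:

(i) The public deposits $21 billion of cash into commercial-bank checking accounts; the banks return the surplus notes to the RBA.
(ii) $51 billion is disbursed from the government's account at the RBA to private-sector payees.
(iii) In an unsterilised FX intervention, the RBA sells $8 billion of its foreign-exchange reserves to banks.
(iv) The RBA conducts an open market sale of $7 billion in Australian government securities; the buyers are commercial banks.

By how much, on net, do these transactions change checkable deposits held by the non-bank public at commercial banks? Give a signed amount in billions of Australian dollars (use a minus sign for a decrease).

RBA balance sheet:
  Assets:      Securities −$7B, Foreign assets −$8B
  Liabilities: Bank reserves +$57B, Currency in circulation −$21B, Government deposits −$51B
Commercial banking system:
  Assets:      Reserves at CB +$57B, Securities +$7B, Foreign assets +$8B
  Liabilities: Checkable deposits +$72B
So the change in checkable deposits held by the non-bank public at commercial banks is +$72 billion.

+$72 billion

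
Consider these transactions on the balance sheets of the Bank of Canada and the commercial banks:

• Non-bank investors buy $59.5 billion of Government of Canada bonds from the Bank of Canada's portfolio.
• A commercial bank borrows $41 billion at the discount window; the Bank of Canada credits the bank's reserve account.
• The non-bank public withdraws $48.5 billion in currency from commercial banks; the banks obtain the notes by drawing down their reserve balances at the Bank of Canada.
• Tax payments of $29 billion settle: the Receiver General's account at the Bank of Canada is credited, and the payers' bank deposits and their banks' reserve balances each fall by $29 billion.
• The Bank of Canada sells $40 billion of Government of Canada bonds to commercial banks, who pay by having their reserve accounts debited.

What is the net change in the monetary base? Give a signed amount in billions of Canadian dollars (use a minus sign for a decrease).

Asset sale (to non-banks) $59.5 billion: Bank of Canada balance sheet contracts → −$59.5B.
Discount-window loan $41 billion: Bank of Canada balance sheet expands → +$41B.
Currency withdrawal $48.5 billion: just a shift between currency and reserves — both are base money → 0.
Government account inflow $29 billion: reserves shift to a non-base liability → −$29B.
OMO sale (to banks) $40 billion: Bank of Canada balance sheet contracts → −$40B.
Net: −59.5 + 41 + 0 − 29 − 40 = -$87.5 billion.

-$87.5 billion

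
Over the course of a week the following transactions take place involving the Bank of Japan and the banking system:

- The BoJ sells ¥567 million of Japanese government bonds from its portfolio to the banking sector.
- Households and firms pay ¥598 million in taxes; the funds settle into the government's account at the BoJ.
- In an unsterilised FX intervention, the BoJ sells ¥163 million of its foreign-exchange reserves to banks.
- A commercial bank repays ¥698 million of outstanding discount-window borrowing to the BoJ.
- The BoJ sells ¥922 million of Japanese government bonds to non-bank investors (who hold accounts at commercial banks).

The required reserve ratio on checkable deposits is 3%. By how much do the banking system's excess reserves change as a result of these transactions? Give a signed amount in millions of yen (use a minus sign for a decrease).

-¥2902.4 million

OMO sale (to banks) ¥567 million: reserves −¥567M, deposits 0.
Government account inflow ¥598 million: reserves −¥598M, deposits −¥598M.
FX sale ¥163 million: reserves −¥163M, deposits 0.
Discount-window repayment ¥698 million: reserves −¥698M, deposits 0.
Asset sale (to non-banks) ¥922 million: reserves −¥922M, deposits −¥922M.
Totals: Δreserves = −¥2948M, Δdeposits = −¥1520M.
Δrequired reserves = 3% × −¥1520M = −¥45.6M.
Δexcess reserves = Δreserves − Δrequired = −¥2948M − (−¥45.6M) = -¥2902.4 million.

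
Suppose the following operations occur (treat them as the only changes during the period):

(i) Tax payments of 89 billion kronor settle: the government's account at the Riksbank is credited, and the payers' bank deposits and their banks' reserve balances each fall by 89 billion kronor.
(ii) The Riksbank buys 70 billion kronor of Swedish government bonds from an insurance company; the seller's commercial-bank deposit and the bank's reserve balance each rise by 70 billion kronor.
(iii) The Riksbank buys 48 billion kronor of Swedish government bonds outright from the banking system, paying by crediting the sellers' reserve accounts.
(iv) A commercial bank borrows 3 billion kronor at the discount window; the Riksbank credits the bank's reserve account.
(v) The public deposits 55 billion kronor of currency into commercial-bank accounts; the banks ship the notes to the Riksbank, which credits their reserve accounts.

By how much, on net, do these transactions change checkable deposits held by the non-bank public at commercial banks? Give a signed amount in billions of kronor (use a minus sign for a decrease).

+36 billion

Riksbank balance sheet:
  Assets:      Securities +118B, Loans to banks +3B
  Liabilities: Bank reserves +87B, Currency in circulation −55B, Government deposits +89B
Commercial banking system:
  Assets:      Reserves at CB +87B, Securities −48B
  Liabilities: Checkable deposits +36B, Borrowings from CB +3B
So the change in checkable deposits held by the non-bank public at commercial banks is +36 billion.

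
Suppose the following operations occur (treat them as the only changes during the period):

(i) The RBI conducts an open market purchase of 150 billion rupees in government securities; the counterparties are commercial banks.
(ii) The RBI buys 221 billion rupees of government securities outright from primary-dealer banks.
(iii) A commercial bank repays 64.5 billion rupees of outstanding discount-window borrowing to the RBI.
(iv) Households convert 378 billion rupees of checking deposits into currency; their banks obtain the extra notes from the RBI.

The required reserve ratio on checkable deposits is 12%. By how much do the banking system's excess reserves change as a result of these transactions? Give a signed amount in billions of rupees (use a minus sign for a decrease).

OMO purchase (from banks) 150 billion rupees: reserves +150B, deposits 0.
OMO purchase (from banks) 221 billion rupees: reserves +221B, deposits 0.
Discount-window repayment 64.5 billion rupees: reserves −64.5B, deposits 0.
Currency withdrawal 378 billion rupees: reserves −378B, deposits −378B.
Totals: Δreserves = −71.5B, Δdeposits = −378B.
Δrequired reserves = 12% × −378B = −45.36B.
Δexcess reserves = Δreserves − Δrequired = −71.5B − (−45.36B) = -26.14 billion.

-26.14 billion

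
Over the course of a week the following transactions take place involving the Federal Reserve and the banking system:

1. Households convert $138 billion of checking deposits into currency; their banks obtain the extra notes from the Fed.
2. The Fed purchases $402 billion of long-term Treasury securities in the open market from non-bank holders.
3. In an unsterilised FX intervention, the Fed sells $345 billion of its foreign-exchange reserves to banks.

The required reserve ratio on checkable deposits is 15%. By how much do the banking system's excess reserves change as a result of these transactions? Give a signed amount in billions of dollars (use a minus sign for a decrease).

-$120.6 billion

Currency withdrawal $138 billion: reserves −$138B, deposits −$138B.
Asset purchase (from non-banks) $402 billion: reserves +$402B, deposits +$402B.
FX sale $345 billion: reserves −$345B, deposits 0.
Totals: Δreserves = −$81B, Δdeposits = +$264B.
Δrequired reserves = 15% × +$264B = +$39.6B.
Δexcess reserves = Δreserves − Δrequired = −$81B − (+$39.6B) = -$120.6 billion.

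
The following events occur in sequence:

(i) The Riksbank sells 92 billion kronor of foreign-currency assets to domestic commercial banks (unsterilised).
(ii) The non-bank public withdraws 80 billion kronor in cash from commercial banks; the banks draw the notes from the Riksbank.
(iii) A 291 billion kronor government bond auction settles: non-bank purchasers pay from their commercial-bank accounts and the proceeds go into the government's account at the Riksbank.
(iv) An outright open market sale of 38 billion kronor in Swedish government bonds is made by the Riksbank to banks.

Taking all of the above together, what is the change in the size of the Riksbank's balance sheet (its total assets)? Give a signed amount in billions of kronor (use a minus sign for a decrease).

-130 billion

Riksbank balance sheet:
  Assets:      Securities −38B, Foreign assets −92B
  Liabilities: Bank reserves −501B, Currency in circulation +80B, Government deposits +291B
Commercial banking system:
  Assets:      Reserves at CB −501B, Securities +38B, Foreign assets +92B
  Liabilities: Checkable deposits −371B
Change in total Riksbank assets = -130 billion.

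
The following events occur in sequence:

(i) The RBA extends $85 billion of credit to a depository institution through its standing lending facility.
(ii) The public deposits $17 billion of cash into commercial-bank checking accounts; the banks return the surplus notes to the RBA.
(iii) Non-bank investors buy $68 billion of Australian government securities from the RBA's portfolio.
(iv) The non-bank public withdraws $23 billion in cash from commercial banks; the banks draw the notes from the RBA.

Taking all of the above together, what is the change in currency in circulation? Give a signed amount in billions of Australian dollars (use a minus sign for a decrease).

Discount-window loan $85 billion: no currency enters or leaves circulation → 0.
Currency deposit $17 billion: notes return to the central bank → −$17B.
Asset sale (to non-banks) $68 billion: no currency enters or leaves circulation → 0.
Currency withdrawal $23 billion: notes leave the central bank → +$23B.
Net: 0 − 17 + 0 + 23 = +$6 billion.

+$6 billion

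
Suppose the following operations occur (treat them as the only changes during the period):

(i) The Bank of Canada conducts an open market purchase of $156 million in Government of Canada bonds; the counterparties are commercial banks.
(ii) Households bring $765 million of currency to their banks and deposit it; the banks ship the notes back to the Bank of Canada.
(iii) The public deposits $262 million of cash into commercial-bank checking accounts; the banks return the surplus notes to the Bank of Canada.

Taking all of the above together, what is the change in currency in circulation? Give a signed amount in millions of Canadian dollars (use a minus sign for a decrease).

OMO purchase (from banks) $156 million: no currency enters or leaves circulation → 0.
Currency deposit $765 million: notes return to the central bank → −$765M.
Currency deposit $262 million: notes return to the central bank → −$262M.
Net: 0 − 765 − 262 = -$1027 million.

-$1027 million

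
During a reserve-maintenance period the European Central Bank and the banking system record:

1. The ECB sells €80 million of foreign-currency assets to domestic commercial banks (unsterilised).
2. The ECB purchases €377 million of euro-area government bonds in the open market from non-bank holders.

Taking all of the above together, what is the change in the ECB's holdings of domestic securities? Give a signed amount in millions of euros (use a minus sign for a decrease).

ECB balance sheet:
  Assets:      Securities +€377M, Foreign assets −€80M
  Liabilities: Bank reserves +€297M
Commercial banking system:
  Assets:      Reserves at CB +€297M, Foreign assets +€80M
  Liabilities: Checkable deposits +€377M
So the change in the ECB's holdings of domestic securities is +€377 million.

+€377 million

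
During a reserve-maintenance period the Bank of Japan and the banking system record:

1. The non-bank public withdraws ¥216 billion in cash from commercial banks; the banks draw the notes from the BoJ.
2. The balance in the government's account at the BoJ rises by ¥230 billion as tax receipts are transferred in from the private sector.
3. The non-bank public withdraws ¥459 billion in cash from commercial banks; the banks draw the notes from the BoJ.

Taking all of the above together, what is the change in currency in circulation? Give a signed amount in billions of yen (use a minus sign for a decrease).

+¥675 billion

BoJ balance sheet:
  Assets:      no change
  Liabilities: Bank reserves −¥905B, Currency in circulation +¥675B, Government deposits +¥230B
Commercial banking system:
  Assets:      Reserves at CB −¥905B
  Liabilities: Checkable deposits −¥905B
So the change in currency in circulation is +¥675 billion.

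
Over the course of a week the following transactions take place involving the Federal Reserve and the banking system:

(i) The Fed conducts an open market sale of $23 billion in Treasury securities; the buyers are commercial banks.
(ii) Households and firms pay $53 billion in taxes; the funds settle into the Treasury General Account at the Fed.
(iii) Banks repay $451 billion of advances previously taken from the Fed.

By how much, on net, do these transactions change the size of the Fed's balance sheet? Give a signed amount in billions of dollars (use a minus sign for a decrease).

-$474 billion

Fed balance sheet:
  Assets:      Securities −$23B, Loans to banks −$451B
  Liabilities: Bank reserves −$527B, Government deposits +$53B
Change in total Fed assets = -$474 billion.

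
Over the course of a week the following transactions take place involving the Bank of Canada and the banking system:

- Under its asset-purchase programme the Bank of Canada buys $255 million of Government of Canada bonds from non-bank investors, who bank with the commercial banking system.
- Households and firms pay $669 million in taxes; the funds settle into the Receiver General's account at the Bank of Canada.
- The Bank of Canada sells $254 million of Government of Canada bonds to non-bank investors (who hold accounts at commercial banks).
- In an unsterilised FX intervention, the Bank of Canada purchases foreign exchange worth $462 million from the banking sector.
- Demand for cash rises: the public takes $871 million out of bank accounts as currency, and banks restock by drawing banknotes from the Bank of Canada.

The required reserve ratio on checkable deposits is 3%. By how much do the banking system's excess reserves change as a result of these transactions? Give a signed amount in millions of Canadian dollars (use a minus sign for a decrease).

Asset purchase (from non-banks) $255 million: reserves +$255M, deposits +$255M.
Government account inflow $669 million: reserves −$669M, deposits −$669M.
Asset sale (to non-banks) $254 million: reserves −$254M, deposits −$254M.
FX purchase $462 million: reserves +$462M, deposits 0.
Currency withdrawal $871 million: reserves −$871M, deposits −$871M.
Totals: Δreserves = −$1077M, Δdeposits = −$1539M.
Δrequired reserves = 3% × −$1539M = −$46.17M.
Δexcess reserves = Δreserves − Δrequired = −$1077M − (−$46.17M) = -$1030.83 million.

-$1030.83 million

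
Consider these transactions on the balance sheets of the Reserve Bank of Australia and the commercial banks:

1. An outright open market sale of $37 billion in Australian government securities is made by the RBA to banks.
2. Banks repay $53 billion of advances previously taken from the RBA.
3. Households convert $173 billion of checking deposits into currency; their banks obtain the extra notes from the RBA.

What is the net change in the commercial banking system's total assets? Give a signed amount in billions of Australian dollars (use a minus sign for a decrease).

-$226 billion

RBA balance sheet:
  Assets:      Securities −$37B, Loans to banks −$53B
  Liabilities: Bank reserves −$263B, Currency in circulation +$173B
Commercial banking system:
  Assets:      Reserves at CB −$263B, Securities +$37B
  Liabilities: Checkable deposits −$173B, Borrowings from CB −$53B
Change in total bank assets = -$226 billion.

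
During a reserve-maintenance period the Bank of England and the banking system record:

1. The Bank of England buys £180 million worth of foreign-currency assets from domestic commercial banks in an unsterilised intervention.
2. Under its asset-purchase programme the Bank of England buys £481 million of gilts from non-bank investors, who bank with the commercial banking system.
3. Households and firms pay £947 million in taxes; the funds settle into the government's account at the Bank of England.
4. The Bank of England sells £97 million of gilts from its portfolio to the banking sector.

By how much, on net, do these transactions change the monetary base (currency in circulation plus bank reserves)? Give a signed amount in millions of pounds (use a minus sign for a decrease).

-£383 million

FX purchase £180 million: Bank of England balance sheet expands → +£180M.
Asset purchase (from non-banks) £481 million: Bank of England balance sheet expands → +£481M.
Government account inflow £947 million: reserves shift to a non-base liability → −£947M.
OMO sale (to banks) £97 million: Bank of England balance sheet contracts → −£97M.
Net: 180 + 481 − 947 − 97 = -£383 million.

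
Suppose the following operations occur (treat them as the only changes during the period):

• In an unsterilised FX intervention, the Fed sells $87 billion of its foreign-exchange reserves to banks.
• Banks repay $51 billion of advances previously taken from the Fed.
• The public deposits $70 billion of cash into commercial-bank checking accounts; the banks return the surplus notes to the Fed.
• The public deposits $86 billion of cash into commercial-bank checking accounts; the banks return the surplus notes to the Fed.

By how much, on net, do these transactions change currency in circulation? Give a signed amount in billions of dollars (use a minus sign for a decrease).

-$156 billion

FX sale $87 billion: no currency enters or leaves circulation → 0.
Discount-window repayment $51 billion: no currency enters or leaves circulation → 0.
Currency deposit $70 billion: notes return to the central bank → −$70B.
Currency deposit $86 billion: notes return to the central bank → −$86B.
Net: 0 + 0 − 70 − 86 = -$156 billion.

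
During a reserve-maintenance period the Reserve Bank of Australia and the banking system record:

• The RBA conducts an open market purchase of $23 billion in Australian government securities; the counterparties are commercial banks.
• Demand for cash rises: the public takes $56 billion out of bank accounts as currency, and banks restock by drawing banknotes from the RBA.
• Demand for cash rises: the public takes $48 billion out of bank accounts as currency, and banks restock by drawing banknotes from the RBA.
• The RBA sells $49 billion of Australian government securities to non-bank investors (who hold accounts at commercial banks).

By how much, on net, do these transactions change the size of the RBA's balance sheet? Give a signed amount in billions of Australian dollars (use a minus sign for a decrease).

-$26 billion

RBA balance sheet:
  Assets:      Securities −$26B
  Liabilities: Bank reserves −$130B, Currency in circulation +$104B
Change in total RBA assets = -$26 billion.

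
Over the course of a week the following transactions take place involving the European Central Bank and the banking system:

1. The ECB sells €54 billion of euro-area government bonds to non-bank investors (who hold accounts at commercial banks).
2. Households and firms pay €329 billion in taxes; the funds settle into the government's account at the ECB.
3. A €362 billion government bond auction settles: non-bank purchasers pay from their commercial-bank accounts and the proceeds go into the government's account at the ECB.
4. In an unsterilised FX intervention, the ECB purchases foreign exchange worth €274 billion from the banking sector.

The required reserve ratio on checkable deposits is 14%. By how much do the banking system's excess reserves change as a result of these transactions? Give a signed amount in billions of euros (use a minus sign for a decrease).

Asset sale (to non-banks) €54 billion: reserves −€54B, deposits −€54B.
Government account inflow €329 billion: reserves −€329B, deposits −€329B.
Government account inflow €362 billion: reserves −€362B, deposits −€362B.
FX purchase €274 billion: reserves +€274B, deposits 0.
Totals: Δreserves = −€471B, Δdeposits = −€745B.
Δrequired reserves = 14% × −€745B = −€104.3B.
Δexcess reserves = Δreserves − Δrequired = −€471B − (−€104.3B) = -€366.7 billion.

-€366.7 billion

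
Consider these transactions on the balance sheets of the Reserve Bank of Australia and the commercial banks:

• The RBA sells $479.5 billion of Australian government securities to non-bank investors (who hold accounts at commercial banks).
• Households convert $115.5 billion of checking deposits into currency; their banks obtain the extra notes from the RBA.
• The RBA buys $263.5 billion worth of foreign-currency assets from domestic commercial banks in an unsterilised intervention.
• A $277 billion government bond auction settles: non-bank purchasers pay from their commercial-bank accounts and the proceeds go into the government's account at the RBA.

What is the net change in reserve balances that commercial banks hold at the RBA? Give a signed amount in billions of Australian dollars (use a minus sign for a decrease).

RBA balance sheet:
  Assets:      Securities −$479.5B, Foreign assets +$263.5B
  Liabilities: Bank reserves −$608.5B, Currency in circulation +$115.5B, Government deposits +$277B
Commercial banking system:
  Assets:      Reserves at CB −$608.5B, Foreign assets −$263.5B
  Liabilities: Checkable deposits −$872B
So the change in reserve balances that commercial banks hold at the RBA is -$608.5 billion.

-$608.5 billion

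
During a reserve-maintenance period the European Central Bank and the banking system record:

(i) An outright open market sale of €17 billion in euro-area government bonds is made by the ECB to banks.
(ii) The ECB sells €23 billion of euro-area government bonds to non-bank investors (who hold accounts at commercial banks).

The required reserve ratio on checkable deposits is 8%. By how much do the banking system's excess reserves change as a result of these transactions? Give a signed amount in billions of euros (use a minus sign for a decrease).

OMO sale (to banks) €17 billion: reserves −€17B, deposits 0.
Asset sale (to non-banks) €23 billion: reserves −€23B, deposits −€23B.
Totals: Δreserves = −€40B, Δdeposits = −€23B.
Δrequired reserves = 8% × −€23B = −€1.84B.
Δexcess reserves = Δreserves − Δrequired = −€40B − (−€1.84B) = -€38.16 billion.

-€38.16 billion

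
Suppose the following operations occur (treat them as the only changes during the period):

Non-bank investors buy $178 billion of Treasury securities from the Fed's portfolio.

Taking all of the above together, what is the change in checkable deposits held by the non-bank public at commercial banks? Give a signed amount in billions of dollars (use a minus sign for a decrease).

Asset sale (to non-banks) $178 billion: non-bank counterparties' bank balances fall → −$178B.

-$178 billion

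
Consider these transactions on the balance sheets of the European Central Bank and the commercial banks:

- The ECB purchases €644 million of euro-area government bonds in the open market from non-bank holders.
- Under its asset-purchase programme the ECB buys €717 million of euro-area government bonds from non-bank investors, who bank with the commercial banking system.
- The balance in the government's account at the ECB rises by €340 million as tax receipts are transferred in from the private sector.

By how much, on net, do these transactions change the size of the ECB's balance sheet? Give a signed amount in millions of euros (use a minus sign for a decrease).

+€1361 million

Asset purchase (from non-banks) €644 million: an ECB asset is acquired → +€644M.
Asset purchase (from non-banks) €717 million: an ECB asset is acquired → +€717M.
Government account inflow €340 million: only the composition of liabilities changes → 0.
Net: 644 + 717 + 0 = +€1361 million.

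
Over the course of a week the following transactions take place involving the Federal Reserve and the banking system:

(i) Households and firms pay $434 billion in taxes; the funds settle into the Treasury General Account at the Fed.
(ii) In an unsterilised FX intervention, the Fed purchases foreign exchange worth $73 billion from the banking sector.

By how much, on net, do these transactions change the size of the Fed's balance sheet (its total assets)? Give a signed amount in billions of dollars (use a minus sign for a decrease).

+$73 billion

Fed balance sheet:
  Assets:      Foreign assets +$73B
  Liabilities: Bank reserves −$361B, Government deposits +$434B
Commercial banking system:
  Assets:      Reserves at CB −$361B, Foreign assets −$73B
  Liabilities: Checkable deposits −$434B
Change in total Fed assets = +$73 billion.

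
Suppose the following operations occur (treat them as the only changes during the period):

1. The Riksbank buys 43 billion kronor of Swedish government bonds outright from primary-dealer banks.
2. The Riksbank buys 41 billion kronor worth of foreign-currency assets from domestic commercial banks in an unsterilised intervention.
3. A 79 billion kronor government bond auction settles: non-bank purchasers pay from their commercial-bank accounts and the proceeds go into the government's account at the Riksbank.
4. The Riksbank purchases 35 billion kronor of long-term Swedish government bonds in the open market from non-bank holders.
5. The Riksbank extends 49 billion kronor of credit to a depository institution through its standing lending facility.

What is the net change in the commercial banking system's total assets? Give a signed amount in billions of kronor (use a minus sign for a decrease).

+5 billion

OMO purchase (from banks) 43 billion kronor: just an asset swap on bank balance sheets → 0.
FX purchase 41 billion kronor: just an asset swap on bank balance sheets → 0.
Government account inflow 79 billion kronor: bank balance sheets shrink → −79B.
Asset purchase (from non-banks) 35 billion kronor: bank balance sheets expand → +35B.
Discount-window loan 49 billion kronor: bank balance sheets expand → +49B.
Net: 0 + 0 − 79 + 35 + 49 = +5 billion.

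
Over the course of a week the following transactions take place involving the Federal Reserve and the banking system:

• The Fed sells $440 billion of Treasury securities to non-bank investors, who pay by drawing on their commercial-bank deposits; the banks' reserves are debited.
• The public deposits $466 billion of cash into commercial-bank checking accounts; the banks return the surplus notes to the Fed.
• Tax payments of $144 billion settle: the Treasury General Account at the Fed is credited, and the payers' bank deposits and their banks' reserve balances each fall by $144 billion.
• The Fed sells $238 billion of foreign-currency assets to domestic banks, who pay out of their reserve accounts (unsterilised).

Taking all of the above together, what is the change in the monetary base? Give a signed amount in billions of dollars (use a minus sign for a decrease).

Asset sale (to non-banks) $440 billion: Fed balance sheet contracts → −$440B.
Currency deposit $466 billion: just a shift between currency and reserves — both are base money → 0.
Government account inflow $144 billion: reserves shift to a non-base liability → −$144B.
FX sale $238 billion: Fed balance sheet contracts → −$238B.
Net: −440 + 0 − 144 − 238 = -$822 billion.

-$822 billion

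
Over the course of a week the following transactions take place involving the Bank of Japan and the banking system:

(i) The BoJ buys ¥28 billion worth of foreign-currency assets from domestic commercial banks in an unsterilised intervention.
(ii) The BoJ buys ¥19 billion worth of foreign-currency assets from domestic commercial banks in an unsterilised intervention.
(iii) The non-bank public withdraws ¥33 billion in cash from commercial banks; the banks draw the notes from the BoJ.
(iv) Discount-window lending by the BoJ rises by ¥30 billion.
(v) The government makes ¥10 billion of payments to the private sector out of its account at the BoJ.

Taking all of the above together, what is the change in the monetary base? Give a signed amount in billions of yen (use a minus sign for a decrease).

+¥87 billion

BoJ balance sheet:
  Assets:      Loans to banks +¥30B, Foreign assets +¥47B
  Liabilities: Bank reserves +¥54B, Currency in circulation +¥33B, Government deposits −¥10B
Commercial banking system:
  Assets:      Reserves at CB +¥54B, Foreign assets −¥47B
  Liabilities: Checkable deposits −¥23B, Borrowings from CB +¥30B
Monetary base = currency + reserves: +¥33B + (+¥54B) = +¥87 billion.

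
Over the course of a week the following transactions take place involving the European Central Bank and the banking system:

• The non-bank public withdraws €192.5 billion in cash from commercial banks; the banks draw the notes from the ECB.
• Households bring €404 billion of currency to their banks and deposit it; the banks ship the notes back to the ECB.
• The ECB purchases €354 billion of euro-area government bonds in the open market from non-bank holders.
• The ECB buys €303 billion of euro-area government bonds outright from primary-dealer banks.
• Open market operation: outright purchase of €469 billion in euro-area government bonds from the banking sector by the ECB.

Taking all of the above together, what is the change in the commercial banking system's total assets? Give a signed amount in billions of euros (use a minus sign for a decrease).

Currency withdrawal €192.5 billion: bank balance sheets shrink → −€192.5B.
Currency deposit €404 billion: bank balance sheets expand → +€404B.
Asset purchase (from non-banks) €354 billion: bank balance sheets expand → +€354B.
OMO purchase (from banks) €303 billion: just an asset swap on bank balance sheets → 0.
OMO purchase (from banks) €469 billion: just an asset swap on bank balance sheets → 0.
Net: −192.5 + 404 + 354 + 0 + 0 = +€565.5 billion.

+€565.5 billion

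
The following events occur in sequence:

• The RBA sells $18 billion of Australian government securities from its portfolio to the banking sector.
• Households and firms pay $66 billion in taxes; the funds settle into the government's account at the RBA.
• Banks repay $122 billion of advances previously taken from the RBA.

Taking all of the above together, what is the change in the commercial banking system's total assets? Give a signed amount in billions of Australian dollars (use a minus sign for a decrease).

-$188 billion

RBA balance sheet:
  Assets:      Securities −$18B, Loans to banks −$122B
  Liabilities: Bank reserves −$206B, Government deposits +$66B
Commercial banking system:
  Assets:      Reserves at CB −$206B, Securities +$18B
  Liabilities: Checkable deposits −$66B, Borrowings from CB −$122B
Change in total bank assets = -$188 billion.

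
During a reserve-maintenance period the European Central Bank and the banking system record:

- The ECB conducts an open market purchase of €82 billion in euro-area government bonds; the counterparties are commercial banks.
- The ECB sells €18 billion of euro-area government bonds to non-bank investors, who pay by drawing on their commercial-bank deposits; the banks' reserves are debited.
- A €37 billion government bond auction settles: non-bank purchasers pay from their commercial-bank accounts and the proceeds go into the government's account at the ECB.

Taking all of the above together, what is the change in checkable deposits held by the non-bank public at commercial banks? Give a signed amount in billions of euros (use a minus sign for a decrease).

OMO purchase (from banks) €82 billion: the counterparty is a bank, so public deposits are unchanged → 0.
Asset sale (to non-banks) €18 billion: non-bank counterparties' bank balances fall → −€18B.
Government account inflow €37 billion: non-bank counterparties' bank balances fall → −€37B.
Net: 0 − 18 − 37 = -€55 billion.

-€55 billion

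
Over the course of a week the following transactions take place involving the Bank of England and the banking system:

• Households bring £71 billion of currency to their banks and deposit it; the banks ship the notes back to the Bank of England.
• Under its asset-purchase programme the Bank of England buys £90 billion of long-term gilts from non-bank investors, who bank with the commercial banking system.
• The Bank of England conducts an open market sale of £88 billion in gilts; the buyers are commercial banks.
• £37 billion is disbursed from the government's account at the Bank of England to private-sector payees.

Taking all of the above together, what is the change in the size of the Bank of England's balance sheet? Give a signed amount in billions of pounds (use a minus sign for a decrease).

Currency deposit £71 billion: only the composition of liabilities changes → 0.
Asset purchase (from non-banks) £90 billion: a Bank of England asset is acquired → +£90B.
OMO sale (to banks) £88 billion: a Bank of England asset is shed → −£88B.
Government spending £37 billion: only the composition of liabilities changes → 0.
Net: 0 + 90 − 88 + 0 = +£2 billion.

+£2 billion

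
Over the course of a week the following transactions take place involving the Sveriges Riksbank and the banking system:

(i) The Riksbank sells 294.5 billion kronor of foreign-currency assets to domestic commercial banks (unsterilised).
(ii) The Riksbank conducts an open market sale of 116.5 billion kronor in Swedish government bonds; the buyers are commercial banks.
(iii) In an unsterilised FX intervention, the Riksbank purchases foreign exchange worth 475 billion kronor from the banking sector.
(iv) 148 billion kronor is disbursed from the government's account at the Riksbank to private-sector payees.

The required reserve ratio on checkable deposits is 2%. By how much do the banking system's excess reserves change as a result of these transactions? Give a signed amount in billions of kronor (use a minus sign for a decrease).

FX sale 294.5 billion kronor: reserves −294.5B, deposits 0.
OMO sale (to banks) 116.5 billion kronor: reserves −116.5B, deposits 0.
FX purchase 475 billion kronor: reserves +475B, deposits 0.
Government spending 148 billion kronor: reserves +148B, deposits +148B.
Totals: Δreserves = +212B, Δdeposits = +148B.
Δrequired reserves = 2% × +148B = +2.96B.
Δexcess reserves = Δreserves − Δrequired = +212B − (+2.96B) = +209.04 billion.

+209.04 billion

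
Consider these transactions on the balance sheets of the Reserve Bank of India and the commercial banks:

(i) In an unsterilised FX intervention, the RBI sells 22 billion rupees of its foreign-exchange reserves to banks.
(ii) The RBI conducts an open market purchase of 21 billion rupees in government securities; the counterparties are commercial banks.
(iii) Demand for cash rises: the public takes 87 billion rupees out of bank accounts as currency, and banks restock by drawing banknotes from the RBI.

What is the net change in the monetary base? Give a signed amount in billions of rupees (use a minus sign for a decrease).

-1 billion

FX sale 22 billion rupees: RBI balance sheet contracts → −22B.
OMO purchase (from banks) 21 billion rupees: RBI balance sheet expands → +21B.
Currency withdrawal 87 billion rupees: just a shift between currency and reserves — both are base money → 0.
Net: −22 + 21 + 0 = -1 billion.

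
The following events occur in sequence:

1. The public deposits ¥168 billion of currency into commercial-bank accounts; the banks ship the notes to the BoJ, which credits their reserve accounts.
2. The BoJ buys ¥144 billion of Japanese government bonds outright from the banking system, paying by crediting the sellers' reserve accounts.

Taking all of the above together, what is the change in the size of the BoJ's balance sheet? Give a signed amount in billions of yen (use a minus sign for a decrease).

Currency deposit ¥168 billion: only the composition of liabilities changes → 0.
OMO purchase (from banks) ¥144 billion: a BoJ asset is acquired → +¥144B.
Net: 0 + 144 = +¥144 billion.

+¥144 billion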